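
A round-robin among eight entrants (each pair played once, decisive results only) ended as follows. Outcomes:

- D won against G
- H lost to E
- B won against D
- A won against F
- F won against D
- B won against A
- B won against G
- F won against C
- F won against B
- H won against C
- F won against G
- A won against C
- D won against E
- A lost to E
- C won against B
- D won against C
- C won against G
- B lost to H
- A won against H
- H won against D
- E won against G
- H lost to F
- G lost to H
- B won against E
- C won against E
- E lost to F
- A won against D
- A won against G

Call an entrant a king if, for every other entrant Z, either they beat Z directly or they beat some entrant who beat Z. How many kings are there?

4

A reaches everyone (king).
B reaches everyone (king).
C cannot reach F in two steps.
D cannot reach F in two steps.
E reaches everyone (king).
F reaches everyone (king).
G cannot reach A, B, C, D, E, F, H in two steps.
H cannot reach F in two steps.
Kings: A, B, E, F — 4.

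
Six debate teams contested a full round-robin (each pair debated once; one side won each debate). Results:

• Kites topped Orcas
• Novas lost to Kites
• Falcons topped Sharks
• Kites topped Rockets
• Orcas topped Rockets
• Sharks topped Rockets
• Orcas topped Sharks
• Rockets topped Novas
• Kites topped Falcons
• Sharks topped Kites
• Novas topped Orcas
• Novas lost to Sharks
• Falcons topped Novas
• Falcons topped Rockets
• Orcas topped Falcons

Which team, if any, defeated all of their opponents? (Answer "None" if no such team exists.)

None

Highest win total is Kites with 4 (out of 5 possible).
Kites lost to Sharks, so no team went undefeated.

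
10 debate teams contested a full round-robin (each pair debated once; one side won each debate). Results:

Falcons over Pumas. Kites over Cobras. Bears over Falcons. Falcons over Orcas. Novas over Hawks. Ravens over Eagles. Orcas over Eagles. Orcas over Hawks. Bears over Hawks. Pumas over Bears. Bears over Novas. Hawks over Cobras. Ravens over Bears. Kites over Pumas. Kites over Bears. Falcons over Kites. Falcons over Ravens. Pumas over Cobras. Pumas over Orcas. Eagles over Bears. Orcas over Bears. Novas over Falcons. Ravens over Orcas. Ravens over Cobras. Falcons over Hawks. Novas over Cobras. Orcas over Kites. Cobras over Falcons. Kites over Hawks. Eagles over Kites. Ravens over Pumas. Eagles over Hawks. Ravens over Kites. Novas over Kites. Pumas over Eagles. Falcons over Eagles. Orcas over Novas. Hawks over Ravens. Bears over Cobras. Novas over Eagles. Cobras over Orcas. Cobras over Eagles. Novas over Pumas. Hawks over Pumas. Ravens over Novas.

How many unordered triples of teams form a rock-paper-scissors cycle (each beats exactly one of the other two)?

32

Win totals: Pumas 4, Orcas 5, Hawks 3, Cobras 3, Eagles 3, Kites 4, Bears 4, Novas 6, Falcons 6, Ravens 7.
A team with w wins dominates both others in C(w,2) triples; summing gives 6 + 10 + 3 + 3 + 3 + 6 + 6 + 15 + 15 + 21 = 88 transitive triples.
Total triples C(10,3) = 120, so cyclic triples = 120 − 88 = 32.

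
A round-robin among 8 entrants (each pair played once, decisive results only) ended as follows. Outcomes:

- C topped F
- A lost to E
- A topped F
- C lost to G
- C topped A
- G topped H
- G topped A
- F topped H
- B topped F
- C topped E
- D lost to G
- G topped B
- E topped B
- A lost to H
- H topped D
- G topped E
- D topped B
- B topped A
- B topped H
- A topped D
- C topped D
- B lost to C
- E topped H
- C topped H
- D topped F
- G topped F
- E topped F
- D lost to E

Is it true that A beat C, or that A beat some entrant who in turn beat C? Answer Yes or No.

A did not beat C directly.
A beat D, F, but each of them lost to C. No two-step path.

No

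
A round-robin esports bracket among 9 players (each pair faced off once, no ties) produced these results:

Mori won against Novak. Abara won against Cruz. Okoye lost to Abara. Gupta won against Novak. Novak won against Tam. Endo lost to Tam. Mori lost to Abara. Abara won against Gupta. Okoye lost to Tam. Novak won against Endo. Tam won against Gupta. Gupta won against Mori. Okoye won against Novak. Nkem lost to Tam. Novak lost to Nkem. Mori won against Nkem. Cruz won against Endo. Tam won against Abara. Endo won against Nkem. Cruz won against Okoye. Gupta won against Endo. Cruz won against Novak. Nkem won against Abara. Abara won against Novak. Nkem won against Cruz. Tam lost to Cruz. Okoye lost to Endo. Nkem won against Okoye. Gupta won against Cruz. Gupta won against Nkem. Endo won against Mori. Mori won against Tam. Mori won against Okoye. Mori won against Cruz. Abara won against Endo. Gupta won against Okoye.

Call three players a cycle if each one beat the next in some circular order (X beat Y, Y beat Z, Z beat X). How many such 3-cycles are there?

18

Win totals: Gupta 6, Tam 5, Okoye 1, Abara 6, Novak 2, Cruz 4, Mori 5, Nkem 4, Endo 3.
A player with w wins dominates both others in C(w,2) triples; summing gives 15 + 10 + 0 + 15 + 1 + 6 + 10 + 6 + 3 = 66 transitive triples.
Total triples C(9,3) = 84, so cyclic triples = 84 − 66 = 18.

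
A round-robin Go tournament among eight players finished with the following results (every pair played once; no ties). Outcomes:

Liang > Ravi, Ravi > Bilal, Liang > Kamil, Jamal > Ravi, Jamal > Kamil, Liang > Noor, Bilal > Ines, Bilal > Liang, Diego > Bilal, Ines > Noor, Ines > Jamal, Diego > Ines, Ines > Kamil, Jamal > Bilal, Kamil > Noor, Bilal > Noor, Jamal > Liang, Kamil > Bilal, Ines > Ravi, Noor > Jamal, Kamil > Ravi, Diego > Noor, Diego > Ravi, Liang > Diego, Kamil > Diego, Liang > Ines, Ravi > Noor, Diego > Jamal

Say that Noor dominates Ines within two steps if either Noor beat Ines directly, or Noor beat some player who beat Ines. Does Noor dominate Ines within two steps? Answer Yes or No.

No

Noor did not beat Ines directly.
Noor beat Jamal, but each of them lost to Ines. No two-step path.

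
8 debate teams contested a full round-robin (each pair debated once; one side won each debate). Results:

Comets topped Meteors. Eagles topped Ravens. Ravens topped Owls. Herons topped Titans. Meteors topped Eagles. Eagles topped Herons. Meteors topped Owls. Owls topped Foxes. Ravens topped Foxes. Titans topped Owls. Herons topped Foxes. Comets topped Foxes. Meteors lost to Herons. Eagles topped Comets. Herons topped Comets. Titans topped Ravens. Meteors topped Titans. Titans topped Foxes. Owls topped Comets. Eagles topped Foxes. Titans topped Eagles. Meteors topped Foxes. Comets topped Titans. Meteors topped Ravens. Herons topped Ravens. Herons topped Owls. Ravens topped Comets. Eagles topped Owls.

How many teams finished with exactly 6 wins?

1

Win totals: Foxes 0, Meteors 5, Titans 4, Comets 3, Eagles 5, Owls 2, Herons 6, Ravens 3.
Exactly 6: Herons — 1 team.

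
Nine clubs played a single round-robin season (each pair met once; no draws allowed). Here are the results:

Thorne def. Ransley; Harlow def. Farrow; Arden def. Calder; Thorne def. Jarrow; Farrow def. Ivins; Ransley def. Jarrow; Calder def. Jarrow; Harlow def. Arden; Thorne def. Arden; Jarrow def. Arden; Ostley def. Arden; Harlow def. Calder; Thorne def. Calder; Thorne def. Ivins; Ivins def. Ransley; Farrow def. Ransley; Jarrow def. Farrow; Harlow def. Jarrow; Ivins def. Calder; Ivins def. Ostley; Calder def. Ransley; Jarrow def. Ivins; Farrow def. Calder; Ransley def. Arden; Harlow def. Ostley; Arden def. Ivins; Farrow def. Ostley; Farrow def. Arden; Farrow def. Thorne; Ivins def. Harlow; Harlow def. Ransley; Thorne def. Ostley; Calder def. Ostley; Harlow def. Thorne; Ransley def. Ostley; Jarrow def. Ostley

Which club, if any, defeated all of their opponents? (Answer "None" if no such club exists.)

None

Highest win total is Harlow with 7 (out of 8 possible).
Harlow lost to Ivins, so no club went undefeated.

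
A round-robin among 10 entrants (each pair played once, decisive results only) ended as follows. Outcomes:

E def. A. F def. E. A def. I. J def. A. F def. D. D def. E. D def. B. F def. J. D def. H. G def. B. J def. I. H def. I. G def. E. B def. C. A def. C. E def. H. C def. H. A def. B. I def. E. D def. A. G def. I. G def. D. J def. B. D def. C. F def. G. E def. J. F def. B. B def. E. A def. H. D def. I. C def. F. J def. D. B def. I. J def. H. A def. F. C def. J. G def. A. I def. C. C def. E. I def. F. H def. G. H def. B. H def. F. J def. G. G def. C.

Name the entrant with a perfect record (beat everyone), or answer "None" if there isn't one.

None

Highest win total is J with 6 (out of 9 possible).
J lost to C, E, F, so no entrant went undefeated.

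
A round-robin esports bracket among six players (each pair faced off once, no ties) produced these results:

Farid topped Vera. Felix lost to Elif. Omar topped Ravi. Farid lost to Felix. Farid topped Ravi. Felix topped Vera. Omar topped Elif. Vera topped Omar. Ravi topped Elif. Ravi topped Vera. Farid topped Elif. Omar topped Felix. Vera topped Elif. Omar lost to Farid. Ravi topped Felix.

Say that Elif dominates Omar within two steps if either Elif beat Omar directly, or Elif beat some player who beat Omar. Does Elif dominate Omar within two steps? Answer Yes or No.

Elif did not beat Omar directly.
Elif beat Felix, but each of them lost to Omar. No two-step path.

No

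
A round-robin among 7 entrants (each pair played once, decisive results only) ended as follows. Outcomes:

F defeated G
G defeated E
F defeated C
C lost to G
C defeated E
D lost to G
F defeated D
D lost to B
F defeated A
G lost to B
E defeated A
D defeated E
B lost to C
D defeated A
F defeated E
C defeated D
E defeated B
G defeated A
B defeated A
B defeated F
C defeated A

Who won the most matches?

F

Win totals: A 0, B 4, C 4, D 2, E 2, F 5, G 4.
F leads with 5 wins (next highest: 4).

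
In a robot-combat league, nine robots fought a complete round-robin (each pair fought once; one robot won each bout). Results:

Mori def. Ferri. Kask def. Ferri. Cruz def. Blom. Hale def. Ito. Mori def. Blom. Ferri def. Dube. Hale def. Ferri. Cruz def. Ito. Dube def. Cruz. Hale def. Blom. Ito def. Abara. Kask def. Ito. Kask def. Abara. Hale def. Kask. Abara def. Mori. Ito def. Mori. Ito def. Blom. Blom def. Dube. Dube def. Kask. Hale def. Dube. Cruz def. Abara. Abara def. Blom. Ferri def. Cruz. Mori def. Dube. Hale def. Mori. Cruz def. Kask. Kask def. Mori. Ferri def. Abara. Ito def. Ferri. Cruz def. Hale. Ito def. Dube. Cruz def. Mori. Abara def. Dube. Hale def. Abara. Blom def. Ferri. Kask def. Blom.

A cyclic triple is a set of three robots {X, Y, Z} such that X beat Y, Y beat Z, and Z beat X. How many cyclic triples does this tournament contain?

17

Win totals: Ferri 3, Cruz 6, Hale 7, Ito 5, Mori 3, Kask 5, Dube 2, Blom 2, Abara 3.
A robot with w wins dominates both others in C(w,2) triples; summing gives 3 + 15 + 21 + 10 + 3 + 10 + 1 + 1 + 3 = 67 transitive triples.
Total triples C(9,3) = 84, so cyclic triples = 84 − 67 = 17.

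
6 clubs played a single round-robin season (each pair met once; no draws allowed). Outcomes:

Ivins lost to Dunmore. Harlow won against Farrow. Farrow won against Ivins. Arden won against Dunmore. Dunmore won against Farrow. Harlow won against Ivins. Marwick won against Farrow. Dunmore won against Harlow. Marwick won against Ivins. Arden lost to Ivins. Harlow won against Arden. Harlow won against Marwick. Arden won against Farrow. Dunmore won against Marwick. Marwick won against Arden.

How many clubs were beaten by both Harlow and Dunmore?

Harlow beat: Arden, Marwick, Farrow, Ivins.
Dunmore beat: Harlow, Marwick, Farrow, Ivins.
Both beat: Marwick, Farrow, Ivins — 3.

3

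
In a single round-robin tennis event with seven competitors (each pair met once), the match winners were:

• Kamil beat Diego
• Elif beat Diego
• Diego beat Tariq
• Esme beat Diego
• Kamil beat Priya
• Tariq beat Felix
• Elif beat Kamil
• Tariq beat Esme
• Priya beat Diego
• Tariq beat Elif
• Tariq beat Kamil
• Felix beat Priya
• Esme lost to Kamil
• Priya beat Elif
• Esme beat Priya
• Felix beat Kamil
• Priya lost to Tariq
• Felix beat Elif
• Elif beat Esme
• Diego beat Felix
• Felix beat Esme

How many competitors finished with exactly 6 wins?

Win totals: Diego 2, Tariq 5, Elif 3, Felix 4, Priya 2, Kamil 3, Esme 2.
No competitor has exactly 6 wins.

0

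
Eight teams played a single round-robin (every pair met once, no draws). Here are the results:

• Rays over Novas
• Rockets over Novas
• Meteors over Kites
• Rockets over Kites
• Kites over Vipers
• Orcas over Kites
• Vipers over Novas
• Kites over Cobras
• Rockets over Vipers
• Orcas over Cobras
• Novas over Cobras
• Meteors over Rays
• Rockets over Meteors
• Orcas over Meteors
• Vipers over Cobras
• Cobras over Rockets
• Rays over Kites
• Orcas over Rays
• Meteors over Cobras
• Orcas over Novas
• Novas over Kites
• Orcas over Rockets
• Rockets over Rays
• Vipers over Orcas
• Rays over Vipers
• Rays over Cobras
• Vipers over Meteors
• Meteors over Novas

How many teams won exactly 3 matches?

Win totals: Rockets 5, Meteors 4, Orcas 6, Cobras 1, Kites 2, Novas 2, Rays 4, Vipers 4.
No team has exactly 3 wins.

0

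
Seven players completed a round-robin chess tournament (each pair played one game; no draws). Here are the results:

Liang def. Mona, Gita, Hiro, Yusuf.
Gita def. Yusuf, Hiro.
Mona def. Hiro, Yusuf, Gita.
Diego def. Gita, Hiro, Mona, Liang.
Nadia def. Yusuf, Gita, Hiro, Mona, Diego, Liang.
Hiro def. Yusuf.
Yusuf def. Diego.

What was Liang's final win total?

4

Liang's results: beat Hiro, Yusuf, Mona, Gita; lost to Nadia, Diego.
That is 4 wins.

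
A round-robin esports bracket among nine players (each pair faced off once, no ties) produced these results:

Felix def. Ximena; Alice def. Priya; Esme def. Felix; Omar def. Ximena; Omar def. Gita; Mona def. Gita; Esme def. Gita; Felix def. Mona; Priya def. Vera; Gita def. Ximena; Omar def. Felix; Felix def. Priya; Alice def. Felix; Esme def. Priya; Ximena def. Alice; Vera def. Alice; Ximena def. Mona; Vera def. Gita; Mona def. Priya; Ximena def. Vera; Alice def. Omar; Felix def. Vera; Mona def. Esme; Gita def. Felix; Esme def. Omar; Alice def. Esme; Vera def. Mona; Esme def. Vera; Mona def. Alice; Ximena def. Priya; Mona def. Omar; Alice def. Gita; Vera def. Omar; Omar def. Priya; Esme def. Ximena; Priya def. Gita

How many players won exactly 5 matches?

2

Win totals: Gita 2, Ximena 4, Omar 4, Esme 6, Felix 4, Priya 2, Alice 5, Mona 5, Vera 4.
Exactly 5: Alice, Mona — 2 players.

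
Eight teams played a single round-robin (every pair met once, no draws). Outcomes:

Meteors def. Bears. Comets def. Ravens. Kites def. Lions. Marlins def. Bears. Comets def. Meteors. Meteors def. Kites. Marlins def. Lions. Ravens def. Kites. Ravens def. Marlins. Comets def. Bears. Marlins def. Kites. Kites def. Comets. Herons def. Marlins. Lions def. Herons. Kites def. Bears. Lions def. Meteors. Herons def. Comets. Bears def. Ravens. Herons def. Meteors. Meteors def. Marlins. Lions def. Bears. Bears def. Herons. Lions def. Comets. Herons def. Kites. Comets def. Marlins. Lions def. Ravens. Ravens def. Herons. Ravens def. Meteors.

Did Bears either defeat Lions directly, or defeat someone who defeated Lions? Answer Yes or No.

Bears did not beat Lions directly.
Bears beat Herons, Ravens, but each of them lost to Lions. No two-step path.

No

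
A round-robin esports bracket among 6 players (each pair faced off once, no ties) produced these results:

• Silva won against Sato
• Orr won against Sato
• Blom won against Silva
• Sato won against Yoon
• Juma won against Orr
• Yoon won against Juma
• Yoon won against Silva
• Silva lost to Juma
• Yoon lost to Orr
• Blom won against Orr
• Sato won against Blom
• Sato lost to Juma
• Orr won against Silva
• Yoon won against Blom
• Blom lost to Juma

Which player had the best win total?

Juma

Win totals: Sato 2, Blom 2, Silva 1, Juma 4, Orr 3, Yoon 3.
Juma leads with 4 wins (next highest: 3).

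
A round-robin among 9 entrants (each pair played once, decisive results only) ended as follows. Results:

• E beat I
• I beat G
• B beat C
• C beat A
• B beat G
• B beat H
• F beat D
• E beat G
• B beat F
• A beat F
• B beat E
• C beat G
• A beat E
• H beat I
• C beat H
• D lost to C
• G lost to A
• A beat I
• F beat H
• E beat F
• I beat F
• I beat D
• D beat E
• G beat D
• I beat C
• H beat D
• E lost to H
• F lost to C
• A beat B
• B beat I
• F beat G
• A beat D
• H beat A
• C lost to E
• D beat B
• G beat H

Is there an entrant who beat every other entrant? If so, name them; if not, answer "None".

None

Highest win total is B with 6 (out of 8 possible).
B lost to A, D, so no entrant went undefeated.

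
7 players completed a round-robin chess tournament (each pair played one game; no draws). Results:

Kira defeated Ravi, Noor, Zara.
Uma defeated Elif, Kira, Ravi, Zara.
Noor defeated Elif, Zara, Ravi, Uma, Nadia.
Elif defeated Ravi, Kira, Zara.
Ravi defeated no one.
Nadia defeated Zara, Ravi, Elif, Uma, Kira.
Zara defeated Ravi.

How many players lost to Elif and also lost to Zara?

1

Elif beat: Zara, Ravi, Kira.
Zara beat: Ravi.
Both beat: Ravi — 1.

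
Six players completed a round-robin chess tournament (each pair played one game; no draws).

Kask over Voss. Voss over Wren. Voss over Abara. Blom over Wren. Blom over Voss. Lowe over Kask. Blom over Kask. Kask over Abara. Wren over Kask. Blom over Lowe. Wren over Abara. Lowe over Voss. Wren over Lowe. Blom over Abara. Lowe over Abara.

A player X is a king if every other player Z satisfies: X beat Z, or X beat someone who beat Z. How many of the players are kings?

Kask cannot reach Lowe, Blom in two steps.
Lowe cannot reach Blom in two steps.
Wren cannot reach Blom in two steps.
Blom reaches everyone (king).
Abara cannot reach Kask, Lowe, Wren, Blom, Voss in two steps.
Voss cannot reach Blom in two steps.
Kings: Blom — 1.

1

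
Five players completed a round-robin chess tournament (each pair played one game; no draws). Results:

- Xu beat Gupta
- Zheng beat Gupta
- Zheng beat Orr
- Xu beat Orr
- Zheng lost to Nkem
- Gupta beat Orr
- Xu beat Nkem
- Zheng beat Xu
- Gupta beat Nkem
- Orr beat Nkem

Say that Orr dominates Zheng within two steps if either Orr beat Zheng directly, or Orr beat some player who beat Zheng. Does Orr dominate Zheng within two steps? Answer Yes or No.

Orr did not beat Zheng directly.
Orr beat Nkem. Of those, Nkem beat Zheng.

Yes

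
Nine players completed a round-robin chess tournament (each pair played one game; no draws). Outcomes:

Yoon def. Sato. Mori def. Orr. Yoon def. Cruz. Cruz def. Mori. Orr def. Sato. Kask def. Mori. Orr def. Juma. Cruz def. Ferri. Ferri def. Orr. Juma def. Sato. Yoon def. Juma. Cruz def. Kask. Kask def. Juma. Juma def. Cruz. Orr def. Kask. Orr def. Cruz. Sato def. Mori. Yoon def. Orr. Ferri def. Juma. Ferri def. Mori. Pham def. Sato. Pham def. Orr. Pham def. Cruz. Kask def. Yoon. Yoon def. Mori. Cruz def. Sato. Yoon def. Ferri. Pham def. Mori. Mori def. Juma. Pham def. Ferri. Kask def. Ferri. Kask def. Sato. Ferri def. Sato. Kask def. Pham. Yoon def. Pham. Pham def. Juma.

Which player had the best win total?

Yoon

Win totals: Juma 2, Yoon 7, Kask 6, Pham 6, Cruz 4, Ferri 4, Mori 2, Sato 1, Orr 4.
Yoon leads with 7 wins (next highest: 6).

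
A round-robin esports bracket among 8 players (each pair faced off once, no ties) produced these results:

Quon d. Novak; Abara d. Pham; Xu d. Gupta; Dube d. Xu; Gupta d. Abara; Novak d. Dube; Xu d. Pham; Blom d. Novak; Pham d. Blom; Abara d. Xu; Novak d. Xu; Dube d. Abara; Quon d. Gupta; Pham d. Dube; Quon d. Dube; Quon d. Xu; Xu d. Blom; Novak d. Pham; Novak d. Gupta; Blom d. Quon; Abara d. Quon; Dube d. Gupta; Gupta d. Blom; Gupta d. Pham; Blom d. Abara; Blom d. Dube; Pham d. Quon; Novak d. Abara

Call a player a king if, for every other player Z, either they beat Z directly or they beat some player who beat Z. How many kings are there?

Novak reaches everyone (king).
Pham reaches everyone (king).
Gupta reaches everyone (king).
Blom reaches everyone (king).
Quon reaches everyone (king).
Dube cannot reach Novak in two steps.
Xu reaches everyone (king).
Abara reaches everyone (king).
Kings: Novak, Pham, Gupta, Blom, Quon, Xu, Abara — 7.

7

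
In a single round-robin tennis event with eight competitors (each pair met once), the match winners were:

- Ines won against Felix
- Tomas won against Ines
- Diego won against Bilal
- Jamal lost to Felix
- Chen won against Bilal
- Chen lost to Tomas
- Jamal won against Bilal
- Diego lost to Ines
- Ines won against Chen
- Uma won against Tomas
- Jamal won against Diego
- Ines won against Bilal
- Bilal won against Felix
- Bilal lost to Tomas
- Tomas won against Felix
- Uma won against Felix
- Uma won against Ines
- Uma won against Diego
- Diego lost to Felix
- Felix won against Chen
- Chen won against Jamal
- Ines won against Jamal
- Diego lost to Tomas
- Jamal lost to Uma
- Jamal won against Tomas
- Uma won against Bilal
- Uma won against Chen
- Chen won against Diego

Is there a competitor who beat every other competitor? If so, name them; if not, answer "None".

Uma

Uma has 7 wins out of 7 opponents — a perfect record.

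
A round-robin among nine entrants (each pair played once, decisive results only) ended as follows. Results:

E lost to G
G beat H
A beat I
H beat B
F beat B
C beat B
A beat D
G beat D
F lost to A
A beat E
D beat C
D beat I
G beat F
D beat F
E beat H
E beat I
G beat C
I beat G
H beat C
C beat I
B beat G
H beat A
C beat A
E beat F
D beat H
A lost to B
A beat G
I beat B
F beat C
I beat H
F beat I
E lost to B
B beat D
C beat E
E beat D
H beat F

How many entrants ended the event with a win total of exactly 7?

0

Win totals: A 5, B 4, C 4, D 4, E 4, F 3, G 5, H 4, I 3.
No entrant has exactly 7 wins.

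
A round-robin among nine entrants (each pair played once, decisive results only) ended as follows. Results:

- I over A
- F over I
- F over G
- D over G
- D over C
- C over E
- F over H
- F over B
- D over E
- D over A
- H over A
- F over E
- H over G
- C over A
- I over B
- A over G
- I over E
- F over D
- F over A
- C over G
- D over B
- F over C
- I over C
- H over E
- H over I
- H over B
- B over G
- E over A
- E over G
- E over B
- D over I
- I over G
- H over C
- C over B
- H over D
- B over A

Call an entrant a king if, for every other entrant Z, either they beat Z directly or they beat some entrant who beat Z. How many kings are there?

A cannot reach B, C, D, E, F, H, I in two steps.
B cannot reach C, D, E, F, H, I in two steps.
C cannot reach D, F, H, I in two steps.
D cannot reach F, H in two steps.
E cannot reach C, D, F, H, I in two steps.
F reaches everyone (king).
G cannot reach A, B, C, D, E, F, H, I in two steps.
H cannot reach F in two steps.
I cannot reach D, F, H in two steps.
Kings: F — 1.

1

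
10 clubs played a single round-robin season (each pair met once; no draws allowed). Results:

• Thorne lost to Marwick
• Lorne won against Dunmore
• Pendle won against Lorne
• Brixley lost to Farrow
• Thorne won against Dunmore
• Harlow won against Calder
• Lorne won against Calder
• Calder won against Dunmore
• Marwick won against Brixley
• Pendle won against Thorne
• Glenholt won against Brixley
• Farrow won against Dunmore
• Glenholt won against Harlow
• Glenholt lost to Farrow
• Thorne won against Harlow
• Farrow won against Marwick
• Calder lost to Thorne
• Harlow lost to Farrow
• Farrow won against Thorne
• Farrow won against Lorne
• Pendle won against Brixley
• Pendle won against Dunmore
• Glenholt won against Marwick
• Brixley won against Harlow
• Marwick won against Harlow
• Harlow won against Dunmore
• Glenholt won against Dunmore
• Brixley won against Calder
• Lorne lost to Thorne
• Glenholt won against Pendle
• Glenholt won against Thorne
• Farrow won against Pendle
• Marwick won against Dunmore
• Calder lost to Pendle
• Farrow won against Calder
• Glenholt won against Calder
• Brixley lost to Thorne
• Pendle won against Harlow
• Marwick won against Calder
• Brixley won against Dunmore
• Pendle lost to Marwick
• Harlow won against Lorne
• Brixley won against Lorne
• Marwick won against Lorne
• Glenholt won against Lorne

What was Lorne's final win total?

2

Lorne's results: beat Calder, Dunmore; lost to Farrow, Harlow, Marwick, Pendle, Thorne, Brixley, Glenholt.
That is 2 wins.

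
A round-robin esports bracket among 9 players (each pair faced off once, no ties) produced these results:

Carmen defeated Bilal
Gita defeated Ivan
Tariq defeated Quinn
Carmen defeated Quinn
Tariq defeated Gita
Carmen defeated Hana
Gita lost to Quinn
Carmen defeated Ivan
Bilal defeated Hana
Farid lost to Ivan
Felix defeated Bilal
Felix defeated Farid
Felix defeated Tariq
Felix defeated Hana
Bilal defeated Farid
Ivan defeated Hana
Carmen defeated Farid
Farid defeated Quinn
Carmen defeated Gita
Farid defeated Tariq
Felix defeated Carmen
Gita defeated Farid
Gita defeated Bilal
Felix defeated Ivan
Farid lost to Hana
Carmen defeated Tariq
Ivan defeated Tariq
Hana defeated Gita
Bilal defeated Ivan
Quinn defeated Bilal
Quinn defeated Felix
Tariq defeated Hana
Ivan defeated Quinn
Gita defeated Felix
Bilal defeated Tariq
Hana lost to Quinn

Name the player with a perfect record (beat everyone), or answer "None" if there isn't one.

Highest win total is Carmen with 7 (out of 8 possible).
Carmen lost to Felix, so no player went undefeated.

None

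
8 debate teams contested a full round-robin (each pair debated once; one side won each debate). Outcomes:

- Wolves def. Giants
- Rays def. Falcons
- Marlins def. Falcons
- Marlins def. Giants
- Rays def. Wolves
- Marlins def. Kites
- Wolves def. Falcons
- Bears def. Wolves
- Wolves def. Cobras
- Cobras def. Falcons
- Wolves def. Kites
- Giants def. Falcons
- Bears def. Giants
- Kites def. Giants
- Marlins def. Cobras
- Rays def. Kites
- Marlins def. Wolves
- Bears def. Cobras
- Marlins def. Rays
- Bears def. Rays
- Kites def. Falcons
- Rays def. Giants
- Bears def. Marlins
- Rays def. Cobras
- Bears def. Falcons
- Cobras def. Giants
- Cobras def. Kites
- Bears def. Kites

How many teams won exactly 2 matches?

Win totals: Bears 7, Giants 1, Marlins 6, Kites 2, Wolves 4, Rays 5, Falcons 0, Cobras 3.
Exactly 2: Kites — 1 team.

1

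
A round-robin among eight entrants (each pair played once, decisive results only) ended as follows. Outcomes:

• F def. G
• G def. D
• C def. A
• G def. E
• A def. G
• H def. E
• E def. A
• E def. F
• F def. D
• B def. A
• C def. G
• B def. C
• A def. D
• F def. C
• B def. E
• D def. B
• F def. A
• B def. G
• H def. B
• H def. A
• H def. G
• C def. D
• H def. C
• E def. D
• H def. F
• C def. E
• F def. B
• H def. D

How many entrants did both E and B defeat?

E beat: A, D, F.
B beat: A, C, E, G.
Both beat: A — 1.

1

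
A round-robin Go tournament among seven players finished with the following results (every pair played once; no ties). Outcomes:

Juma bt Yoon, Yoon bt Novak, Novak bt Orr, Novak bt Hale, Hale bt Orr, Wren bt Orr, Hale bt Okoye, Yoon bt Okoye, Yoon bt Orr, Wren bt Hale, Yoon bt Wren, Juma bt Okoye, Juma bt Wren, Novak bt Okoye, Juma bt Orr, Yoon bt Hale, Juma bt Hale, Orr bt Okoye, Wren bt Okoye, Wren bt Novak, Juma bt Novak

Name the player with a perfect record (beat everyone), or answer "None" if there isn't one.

Juma has 6 wins out of 6 opponents — a perfect record.

Juma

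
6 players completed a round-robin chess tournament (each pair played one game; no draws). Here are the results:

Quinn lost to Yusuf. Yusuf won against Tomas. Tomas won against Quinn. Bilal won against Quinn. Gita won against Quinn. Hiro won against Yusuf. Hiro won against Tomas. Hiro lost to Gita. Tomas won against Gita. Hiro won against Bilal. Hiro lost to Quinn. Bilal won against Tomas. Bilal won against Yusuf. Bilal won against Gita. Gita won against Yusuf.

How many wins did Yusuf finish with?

2

Yusuf's results: beat Quinn, Tomas; lost to Gita, Bilal, Hiro.
That is 2 wins.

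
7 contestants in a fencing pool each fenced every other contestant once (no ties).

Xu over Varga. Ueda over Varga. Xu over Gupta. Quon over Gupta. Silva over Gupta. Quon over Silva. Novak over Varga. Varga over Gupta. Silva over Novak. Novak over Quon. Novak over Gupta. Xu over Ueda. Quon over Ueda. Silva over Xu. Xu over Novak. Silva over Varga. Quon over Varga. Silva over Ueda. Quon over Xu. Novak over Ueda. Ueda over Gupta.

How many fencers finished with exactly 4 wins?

2

Win totals: Varga 1, Ueda 2, Gupta 0, Silva 5, Xu 4, Novak 4, Quon 5.
Exactly 4: Xu, Novak — 2 fencers.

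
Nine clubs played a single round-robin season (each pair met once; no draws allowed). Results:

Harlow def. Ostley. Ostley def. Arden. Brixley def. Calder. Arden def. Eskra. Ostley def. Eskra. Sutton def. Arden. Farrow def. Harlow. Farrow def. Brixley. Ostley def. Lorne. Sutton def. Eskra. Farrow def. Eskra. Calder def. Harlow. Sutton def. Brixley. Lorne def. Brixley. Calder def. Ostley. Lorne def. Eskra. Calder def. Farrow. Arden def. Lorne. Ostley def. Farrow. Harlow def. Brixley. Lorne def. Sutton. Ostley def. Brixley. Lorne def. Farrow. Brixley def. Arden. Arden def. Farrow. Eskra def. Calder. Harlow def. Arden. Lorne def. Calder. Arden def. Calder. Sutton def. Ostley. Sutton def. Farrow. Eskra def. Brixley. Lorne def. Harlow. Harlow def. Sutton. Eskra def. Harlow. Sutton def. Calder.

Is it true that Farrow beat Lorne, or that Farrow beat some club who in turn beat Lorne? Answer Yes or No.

No

Farrow did not beat Lorne directly.
Farrow beat Brixley, Harlow, Eskra, but each of them lost to Lorne. No two-step path.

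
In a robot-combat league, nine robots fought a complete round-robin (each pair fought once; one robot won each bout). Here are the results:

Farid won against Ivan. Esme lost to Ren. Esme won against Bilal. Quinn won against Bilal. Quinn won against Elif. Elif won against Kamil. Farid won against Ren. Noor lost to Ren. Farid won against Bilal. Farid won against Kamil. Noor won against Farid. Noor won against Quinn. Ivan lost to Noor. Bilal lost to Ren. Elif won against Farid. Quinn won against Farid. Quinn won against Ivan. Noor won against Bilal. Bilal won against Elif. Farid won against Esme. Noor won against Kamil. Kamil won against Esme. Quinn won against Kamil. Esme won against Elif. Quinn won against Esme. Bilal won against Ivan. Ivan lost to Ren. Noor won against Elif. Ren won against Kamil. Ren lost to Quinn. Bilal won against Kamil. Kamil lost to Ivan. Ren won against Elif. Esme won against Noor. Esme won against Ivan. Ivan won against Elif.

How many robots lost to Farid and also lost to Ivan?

1

Farid beat: Ren, Kamil, Ivan, Esme, Bilal.
Ivan beat: Kamil, Elif.
Both beat: Kamil — 1.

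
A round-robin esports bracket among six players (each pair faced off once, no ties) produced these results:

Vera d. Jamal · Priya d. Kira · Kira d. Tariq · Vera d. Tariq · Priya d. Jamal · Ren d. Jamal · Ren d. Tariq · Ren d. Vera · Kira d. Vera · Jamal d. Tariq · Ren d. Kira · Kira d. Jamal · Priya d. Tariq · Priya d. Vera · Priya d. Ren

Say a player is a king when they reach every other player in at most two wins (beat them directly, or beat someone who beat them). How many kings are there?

Tariq cannot reach Priya, Jamal, Vera, Ren, Kira in two steps.
Priya reaches everyone (king).
Jamal cannot reach Priya, Vera, Ren, Kira in two steps.
Vera cannot reach Priya, Ren, Kira in two steps.
Ren cannot reach Priya in two steps.
Kira cannot reach Priya, Ren in two steps.
Kings: Priya — 1.

1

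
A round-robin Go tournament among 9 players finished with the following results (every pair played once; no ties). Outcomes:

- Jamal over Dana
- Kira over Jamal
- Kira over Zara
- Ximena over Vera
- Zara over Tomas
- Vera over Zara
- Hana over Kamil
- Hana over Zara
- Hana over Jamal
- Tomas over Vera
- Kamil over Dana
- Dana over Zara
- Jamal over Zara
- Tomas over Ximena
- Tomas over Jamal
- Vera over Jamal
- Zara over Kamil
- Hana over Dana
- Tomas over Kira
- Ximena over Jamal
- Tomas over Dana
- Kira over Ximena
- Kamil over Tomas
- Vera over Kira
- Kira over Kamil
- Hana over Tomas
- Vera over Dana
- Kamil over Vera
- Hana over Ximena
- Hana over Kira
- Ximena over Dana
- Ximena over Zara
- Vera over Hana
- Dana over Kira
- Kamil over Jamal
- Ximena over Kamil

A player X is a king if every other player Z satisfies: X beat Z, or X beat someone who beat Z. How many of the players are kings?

5

Hana reaches everyone (king).
Tomas reaches everyone (king).
Jamal cannot reach Hana, Ximena, Vera in two steps.
Zara cannot reach Hana in two steps.
Kamil reaches everyone (king).
Ximena reaches everyone (king).
Kira cannot reach Hana in two steps.
Dana cannot reach Hana, Vera in two steps.
Vera reaches everyone (king).
Kings: Hana, Tomas, Kamil, Ximena, Vera — 5.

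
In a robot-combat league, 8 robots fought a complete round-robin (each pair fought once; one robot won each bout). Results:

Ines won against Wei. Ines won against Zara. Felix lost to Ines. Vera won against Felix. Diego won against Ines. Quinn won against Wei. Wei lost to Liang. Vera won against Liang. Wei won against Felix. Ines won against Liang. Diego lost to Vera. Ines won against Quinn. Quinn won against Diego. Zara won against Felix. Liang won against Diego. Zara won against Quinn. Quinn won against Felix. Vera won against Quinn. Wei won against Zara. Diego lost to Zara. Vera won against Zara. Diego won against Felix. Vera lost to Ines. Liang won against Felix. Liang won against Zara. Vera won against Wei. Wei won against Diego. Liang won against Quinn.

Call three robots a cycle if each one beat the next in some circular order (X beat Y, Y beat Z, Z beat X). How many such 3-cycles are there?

6

Win totals: Liang 5, Zara 3, Quinn 3, Felix 0, Vera 6, Ines 6, Wei 3, Diego 2.
A robot with w wins dominates both others in C(w,2) triples; summing gives 10 + 3 + 3 + 0 + 15 + 15 + 3 + 1 = 50 transitive triples.
Total triples C(8,3) = 56, so cyclic triples = 56 − 50 = 6.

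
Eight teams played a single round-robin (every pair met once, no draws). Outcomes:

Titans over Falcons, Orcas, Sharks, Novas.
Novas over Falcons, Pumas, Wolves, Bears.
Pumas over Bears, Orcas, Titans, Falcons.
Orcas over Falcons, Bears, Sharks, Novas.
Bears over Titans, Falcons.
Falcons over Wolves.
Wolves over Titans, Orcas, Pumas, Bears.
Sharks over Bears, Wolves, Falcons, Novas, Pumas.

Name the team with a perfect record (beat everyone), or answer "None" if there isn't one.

Highest win total is Sharks with 5 (out of 7 possible).
Sharks lost to Titans, Orcas, so no team went undefeated.

None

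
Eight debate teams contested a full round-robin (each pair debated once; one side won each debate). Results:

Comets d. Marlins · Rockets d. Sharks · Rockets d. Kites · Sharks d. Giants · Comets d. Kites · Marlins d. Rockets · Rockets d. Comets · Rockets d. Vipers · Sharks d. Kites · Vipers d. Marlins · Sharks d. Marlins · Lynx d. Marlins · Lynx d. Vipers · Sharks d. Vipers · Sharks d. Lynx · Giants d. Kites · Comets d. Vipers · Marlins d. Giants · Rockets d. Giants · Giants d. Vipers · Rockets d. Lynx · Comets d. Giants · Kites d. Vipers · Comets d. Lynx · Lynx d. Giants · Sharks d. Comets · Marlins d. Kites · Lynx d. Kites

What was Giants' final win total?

2

Giants' results: beat Vipers, Kites; lost to Lynx, Sharks, Comets, Marlins, Rockets.
That is 2 wins.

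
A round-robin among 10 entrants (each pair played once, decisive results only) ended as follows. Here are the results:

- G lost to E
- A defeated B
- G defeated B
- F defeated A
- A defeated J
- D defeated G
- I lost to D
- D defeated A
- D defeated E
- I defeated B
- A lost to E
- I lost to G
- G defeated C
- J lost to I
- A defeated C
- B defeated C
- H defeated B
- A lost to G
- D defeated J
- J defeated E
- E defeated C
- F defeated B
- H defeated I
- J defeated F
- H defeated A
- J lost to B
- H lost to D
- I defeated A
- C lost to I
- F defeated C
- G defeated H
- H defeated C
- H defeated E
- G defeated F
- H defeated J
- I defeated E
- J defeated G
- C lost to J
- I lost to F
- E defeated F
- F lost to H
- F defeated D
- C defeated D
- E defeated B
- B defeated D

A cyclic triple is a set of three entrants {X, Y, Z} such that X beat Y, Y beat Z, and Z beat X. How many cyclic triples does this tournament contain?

27

Win totals: A 3, B 3, C 1, D 6, E 5, F 5, G 6, H 7, I 5, J 4.
An entrant with w wins dominates both others in C(w,2) triples; summing gives 3 + 3 + 0 + 15 + 10 + 10 + 15 + 21 + 10 + 6 = 93 transitive triples.
Total triples C(10,3) = 120, so cyclic triples = 120 − 93 = 27.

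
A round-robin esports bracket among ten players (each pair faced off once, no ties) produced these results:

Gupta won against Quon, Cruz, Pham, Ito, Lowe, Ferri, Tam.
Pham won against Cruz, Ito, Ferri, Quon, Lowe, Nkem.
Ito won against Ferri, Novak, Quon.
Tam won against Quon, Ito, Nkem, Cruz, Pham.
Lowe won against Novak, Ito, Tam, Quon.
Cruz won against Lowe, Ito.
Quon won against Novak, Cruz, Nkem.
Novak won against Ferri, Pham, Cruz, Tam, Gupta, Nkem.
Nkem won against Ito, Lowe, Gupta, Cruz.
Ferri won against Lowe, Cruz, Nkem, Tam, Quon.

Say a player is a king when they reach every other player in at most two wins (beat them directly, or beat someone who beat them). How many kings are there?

9

Nkem reaches everyone (king).
Quon reaches everyone (king).
Gupta reaches everyone (king).
Ferri reaches everyone (king).
Novak reaches everyone (king).
Lowe reaches everyone (king).
Ito reaches everyone (king).
Pham reaches everyone (king).
Tam reaches everyone (king).
Cruz cannot reach Nkem, Gupta, Pham in two steps.
Kings: Nkem, Quon, Gupta, Ferri, Novak, Lowe, Ito, Pham, Tam — 9.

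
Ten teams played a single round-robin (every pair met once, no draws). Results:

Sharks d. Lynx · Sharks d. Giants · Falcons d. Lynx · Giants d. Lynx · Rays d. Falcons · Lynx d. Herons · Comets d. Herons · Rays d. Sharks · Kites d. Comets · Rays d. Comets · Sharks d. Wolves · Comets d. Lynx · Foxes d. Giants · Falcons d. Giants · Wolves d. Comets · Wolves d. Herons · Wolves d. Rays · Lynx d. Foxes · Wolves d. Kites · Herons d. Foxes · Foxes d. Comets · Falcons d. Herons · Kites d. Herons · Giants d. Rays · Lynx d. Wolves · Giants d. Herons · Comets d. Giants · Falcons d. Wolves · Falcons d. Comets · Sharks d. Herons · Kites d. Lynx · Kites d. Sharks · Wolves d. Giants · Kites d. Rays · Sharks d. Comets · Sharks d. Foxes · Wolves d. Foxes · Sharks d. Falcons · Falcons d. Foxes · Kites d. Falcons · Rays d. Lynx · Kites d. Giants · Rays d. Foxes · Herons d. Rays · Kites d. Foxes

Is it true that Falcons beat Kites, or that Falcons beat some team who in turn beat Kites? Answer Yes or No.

Yes

Falcons did not beat Kites directly.
Falcons beat Herons, Giants, Comets, Lynx, Wolves, Foxes. Of those, Wolves beat Kites.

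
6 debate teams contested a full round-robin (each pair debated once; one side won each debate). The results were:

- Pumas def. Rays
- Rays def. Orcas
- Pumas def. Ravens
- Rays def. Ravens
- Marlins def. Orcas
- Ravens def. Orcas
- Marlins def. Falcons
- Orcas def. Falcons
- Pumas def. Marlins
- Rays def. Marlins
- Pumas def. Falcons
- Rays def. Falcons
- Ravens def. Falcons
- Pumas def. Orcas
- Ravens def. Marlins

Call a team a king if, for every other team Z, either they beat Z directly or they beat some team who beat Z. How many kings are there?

Marlins cannot reach Ravens, Pumas, Rays in two steps.
Ravens cannot reach Pumas, Rays in two steps.
Pumas reaches everyone (king).
Orcas cannot reach Marlins, Ravens, Pumas, Rays in two steps.
Falcons cannot reach Marlins, Ravens, Pumas, Orcas, Rays in two steps.
Rays cannot reach Pumas in two steps.
Kings: Pumas — 1.

1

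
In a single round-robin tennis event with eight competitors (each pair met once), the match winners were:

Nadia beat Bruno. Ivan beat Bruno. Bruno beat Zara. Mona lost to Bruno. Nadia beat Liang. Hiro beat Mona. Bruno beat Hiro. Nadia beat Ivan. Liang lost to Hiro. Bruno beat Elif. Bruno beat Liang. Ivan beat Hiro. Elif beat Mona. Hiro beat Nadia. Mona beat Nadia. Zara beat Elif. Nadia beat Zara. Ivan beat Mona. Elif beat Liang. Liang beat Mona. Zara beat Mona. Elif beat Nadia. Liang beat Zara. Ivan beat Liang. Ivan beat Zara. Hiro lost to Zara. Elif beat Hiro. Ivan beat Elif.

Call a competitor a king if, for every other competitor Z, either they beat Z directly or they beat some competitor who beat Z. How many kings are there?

3

Elif reaches everyone (king).
Nadia reaches everyone (king).
Mona cannot reach Elif, Hiro in two steps.
Ivan reaches everyone (king).
Zara cannot reach Ivan, Bruno in two steps.
Liang cannot reach Ivan, Bruno in two steps.
Bruno cannot reach Ivan in two steps.
Hiro cannot reach Elif in two steps.
Kings: Elif, Nadia, Ivan — 3.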